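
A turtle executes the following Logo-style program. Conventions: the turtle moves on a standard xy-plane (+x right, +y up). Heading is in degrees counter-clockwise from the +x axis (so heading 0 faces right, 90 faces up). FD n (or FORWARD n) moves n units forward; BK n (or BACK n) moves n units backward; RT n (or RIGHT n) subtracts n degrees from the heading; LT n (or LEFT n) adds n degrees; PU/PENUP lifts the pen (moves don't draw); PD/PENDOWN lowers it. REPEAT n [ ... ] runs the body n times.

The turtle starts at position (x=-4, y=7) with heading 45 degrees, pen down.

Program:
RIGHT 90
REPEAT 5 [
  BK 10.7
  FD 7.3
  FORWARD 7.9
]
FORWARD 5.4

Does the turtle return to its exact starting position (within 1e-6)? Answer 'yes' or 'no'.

Executing turtle program step by step:
Start: pos=(-4,7), heading=45, pen down
RT 90: heading 45 -> 315
REPEAT 5 [
  -- iteration 1/5 --
  BK 10.7: (-4,7) -> (-11.566,14.566) [heading=315, draw]
  FD 7.3: (-11.566,14.566) -> (-6.404,9.404) [heading=315, draw]
  FD 7.9: (-6.404,9.404) -> (-0.818,3.818) [heading=315, draw]
  -- iteration 2/5 --
  BK 10.7: (-0.818,3.818) -> (-8.384,11.384) [heading=315, draw]
  FD 7.3: (-8.384,11.384) -> (-3.222,6.222) [heading=315, draw]
  FD 7.9: (-3.222,6.222) -> (2.364,0.636) [heading=315, draw]
  -- iteration 3/5 --
  BK 10.7: (2.364,0.636) -> (-5.202,8.202) [heading=315, draw]
  FD 7.3: (-5.202,8.202) -> (-0.04,3.04) [heading=315, draw]
  FD 7.9: (-0.04,3.04) -> (5.546,-2.546) [heading=315, draw]
  -- iteration 4/5 --
  BK 10.7: (5.546,-2.546) -> (-2.02,5.02) [heading=315, draw]
  FD 7.3: (-2.02,5.02) -> (3.142,-0.142) [heading=315, draw]
  FD 7.9: (3.142,-0.142) -> (8.728,-5.728) [heading=315, draw]
  -- iteration 5/5 --
  BK 10.7: (8.728,-5.728) -> (1.162,1.838) [heading=315, draw]
  FD 7.3: (1.162,1.838) -> (6.324,-3.324) [heading=315, draw]
  FD 7.9: (6.324,-3.324) -> (11.91,-8.91) [heading=315, draw]
]
FD 5.4: (11.91,-8.91) -> (15.728,-12.728) [heading=315, draw]
Final: pos=(15.728,-12.728), heading=315, 16 segment(s) drawn

Start position: (-4, 7)
Final position: (15.728, -12.728)
Distance = 27.9; >= 1e-6 -> NOT closed

Answer: no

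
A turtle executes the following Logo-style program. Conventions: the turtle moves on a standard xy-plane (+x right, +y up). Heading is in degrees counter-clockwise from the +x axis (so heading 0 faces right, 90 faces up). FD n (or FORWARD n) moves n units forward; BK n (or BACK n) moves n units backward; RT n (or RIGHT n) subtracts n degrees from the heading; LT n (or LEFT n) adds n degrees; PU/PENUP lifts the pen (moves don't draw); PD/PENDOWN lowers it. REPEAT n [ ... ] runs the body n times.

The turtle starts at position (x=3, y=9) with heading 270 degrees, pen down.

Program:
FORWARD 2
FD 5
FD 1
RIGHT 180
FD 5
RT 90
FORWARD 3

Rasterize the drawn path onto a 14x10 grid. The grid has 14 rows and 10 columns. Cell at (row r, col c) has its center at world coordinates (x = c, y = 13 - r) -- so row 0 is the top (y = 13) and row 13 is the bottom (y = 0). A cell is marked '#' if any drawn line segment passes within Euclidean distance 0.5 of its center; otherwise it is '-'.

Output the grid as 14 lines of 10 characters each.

Answer: ----------
----------
----------
----------
---#------
---#------
---#------
---####---
---#------
---#------
---#------
---#------
---#------
----------

Derivation:
Segment 0: (3,9) -> (3,7)
Segment 1: (3,7) -> (3,2)
Segment 2: (3,2) -> (3,1)
Segment 3: (3,1) -> (3,6)
Segment 4: (3,6) -> (6,6)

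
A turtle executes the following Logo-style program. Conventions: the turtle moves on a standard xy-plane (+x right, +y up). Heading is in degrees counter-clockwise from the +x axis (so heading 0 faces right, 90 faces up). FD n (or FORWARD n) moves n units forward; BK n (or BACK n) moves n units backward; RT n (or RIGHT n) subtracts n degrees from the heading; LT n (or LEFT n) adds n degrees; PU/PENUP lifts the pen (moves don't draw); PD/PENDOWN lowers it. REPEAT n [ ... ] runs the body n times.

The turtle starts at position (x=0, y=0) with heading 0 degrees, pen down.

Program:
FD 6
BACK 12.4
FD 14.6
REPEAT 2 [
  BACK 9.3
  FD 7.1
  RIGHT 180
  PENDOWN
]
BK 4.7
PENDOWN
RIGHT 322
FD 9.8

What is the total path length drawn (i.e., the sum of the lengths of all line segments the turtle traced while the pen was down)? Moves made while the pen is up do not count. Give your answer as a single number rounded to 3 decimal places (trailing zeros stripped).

Answer: 80.3

Derivation:
Executing turtle program step by step:
Start: pos=(0,0), heading=0, pen down
FD 6: (0,0) -> (6,0) [heading=0, draw]
BK 12.4: (6,0) -> (-6.4,0) [heading=0, draw]
FD 14.6: (-6.4,0) -> (8.2,0) [heading=0, draw]
REPEAT 2 [
  -- iteration 1/2 --
  BK 9.3: (8.2,0) -> (-1.1,0) [heading=0, draw]
  FD 7.1: (-1.1,0) -> (6,0) [heading=0, draw]
  RT 180: heading 0 -> 180
  PD: pen down
  -- iteration 2/2 --
  BK 9.3: (6,0) -> (15.3,0) [heading=180, draw]
  FD 7.1: (15.3,0) -> (8.2,0) [heading=180, draw]
  RT 180: heading 180 -> 0
  PD: pen down
]
BK 4.7: (8.2,0) -> (3.5,0) [heading=0, draw]
PD: pen down
RT 322: heading 0 -> 38
FD 9.8: (3.5,0) -> (11.223,6.033) [heading=38, draw]
Final: pos=(11.223,6.033), heading=38, 9 segment(s) drawn

Segment lengths:
  seg 1: (0,0) -> (6,0), length = 6
  seg 2: (6,0) -> (-6.4,0), length = 12.4
  seg 3: (-6.4,0) -> (8.2,0), length = 14.6
  seg 4: (8.2,0) -> (-1.1,0), length = 9.3
  seg 5: (-1.1,0) -> (6,0), length = 7.1
  seg 6: (6,0) -> (15.3,0), length = 9.3
  seg 7: (15.3,0) -> (8.2,0), length = 7.1
  seg 8: (8.2,0) -> (3.5,0), length = 4.7
  seg 9: (3.5,0) -> (11.223,6.033), length = 9.8
Total = 80.3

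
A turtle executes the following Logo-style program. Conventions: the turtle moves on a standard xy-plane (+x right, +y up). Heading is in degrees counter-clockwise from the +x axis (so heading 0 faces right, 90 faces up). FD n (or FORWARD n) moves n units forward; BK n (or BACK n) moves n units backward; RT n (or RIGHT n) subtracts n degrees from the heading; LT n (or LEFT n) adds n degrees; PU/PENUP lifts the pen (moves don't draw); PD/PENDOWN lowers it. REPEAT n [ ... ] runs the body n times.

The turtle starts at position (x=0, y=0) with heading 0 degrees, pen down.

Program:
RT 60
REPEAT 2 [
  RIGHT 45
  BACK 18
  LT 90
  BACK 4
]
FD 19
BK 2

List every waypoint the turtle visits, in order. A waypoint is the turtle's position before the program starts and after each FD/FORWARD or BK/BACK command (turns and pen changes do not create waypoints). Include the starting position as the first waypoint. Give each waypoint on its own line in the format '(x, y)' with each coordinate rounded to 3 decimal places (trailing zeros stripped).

Answer: (0, 0)
(4.659, 17.387)
(0.795, 18.422)
(-8.205, 34.01)
(-11.669, 32.01)
(4.785, 41.51)
(3.053, 40.51)

Derivation:
Executing turtle program step by step:
Start: pos=(0,0), heading=0, pen down
RT 60: heading 0 -> 300
REPEAT 2 [
  -- iteration 1/2 --
  RT 45: heading 300 -> 255
  BK 18: (0,0) -> (4.659,17.387) [heading=255, draw]
  LT 90: heading 255 -> 345
  BK 4: (4.659,17.387) -> (0.795,18.422) [heading=345, draw]
  -- iteration 2/2 --
  RT 45: heading 345 -> 300
  BK 18: (0.795,18.422) -> (-8.205,34.01) [heading=300, draw]
  LT 90: heading 300 -> 30
  BK 4: (-8.205,34.01) -> (-11.669,32.01) [heading=30, draw]
]
FD 19: (-11.669,32.01) -> (4.785,41.51) [heading=30, draw]
BK 2: (4.785,41.51) -> (3.053,40.51) [heading=30, draw]
Final: pos=(3.053,40.51), heading=30, 6 segment(s) drawn
Waypoints (7 total):
(0, 0)
(4.659, 17.387)
(0.795, 18.422)
(-8.205, 34.01)
(-11.669, 32.01)
(4.785, 41.51)
(3.053, 40.51)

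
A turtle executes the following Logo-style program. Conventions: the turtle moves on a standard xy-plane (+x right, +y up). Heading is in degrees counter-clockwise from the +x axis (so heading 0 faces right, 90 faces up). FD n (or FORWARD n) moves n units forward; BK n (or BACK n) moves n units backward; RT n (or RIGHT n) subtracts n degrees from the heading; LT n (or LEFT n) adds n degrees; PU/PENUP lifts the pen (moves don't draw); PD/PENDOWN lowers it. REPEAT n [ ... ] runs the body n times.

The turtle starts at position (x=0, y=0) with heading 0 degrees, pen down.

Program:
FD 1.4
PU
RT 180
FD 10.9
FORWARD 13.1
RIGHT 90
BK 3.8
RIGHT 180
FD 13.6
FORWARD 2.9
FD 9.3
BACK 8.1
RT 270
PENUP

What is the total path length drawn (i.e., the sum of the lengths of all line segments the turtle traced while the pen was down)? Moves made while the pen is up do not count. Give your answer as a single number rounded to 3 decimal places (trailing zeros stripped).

Executing turtle program step by step:
Start: pos=(0,0), heading=0, pen down
FD 1.4: (0,0) -> (1.4,0) [heading=0, draw]
PU: pen up
RT 180: heading 0 -> 180
FD 10.9: (1.4,0) -> (-9.5,0) [heading=180, move]
FD 13.1: (-9.5,0) -> (-22.6,0) [heading=180, move]
RT 90: heading 180 -> 90
BK 3.8: (-22.6,0) -> (-22.6,-3.8) [heading=90, move]
RT 180: heading 90 -> 270
FD 13.6: (-22.6,-3.8) -> (-22.6,-17.4) [heading=270, move]
FD 2.9: (-22.6,-17.4) -> (-22.6,-20.3) [heading=270, move]
FD 9.3: (-22.6,-20.3) -> (-22.6,-29.6) [heading=270, move]
BK 8.1: (-22.6,-29.6) -> (-22.6,-21.5) [heading=270, move]
RT 270: heading 270 -> 0
PU: pen up
Final: pos=(-22.6,-21.5), heading=0, 1 segment(s) drawn

Segment lengths:
  seg 1: (0,0) -> (1.4,0), length = 1.4
Total = 1.4

Answer: 1.4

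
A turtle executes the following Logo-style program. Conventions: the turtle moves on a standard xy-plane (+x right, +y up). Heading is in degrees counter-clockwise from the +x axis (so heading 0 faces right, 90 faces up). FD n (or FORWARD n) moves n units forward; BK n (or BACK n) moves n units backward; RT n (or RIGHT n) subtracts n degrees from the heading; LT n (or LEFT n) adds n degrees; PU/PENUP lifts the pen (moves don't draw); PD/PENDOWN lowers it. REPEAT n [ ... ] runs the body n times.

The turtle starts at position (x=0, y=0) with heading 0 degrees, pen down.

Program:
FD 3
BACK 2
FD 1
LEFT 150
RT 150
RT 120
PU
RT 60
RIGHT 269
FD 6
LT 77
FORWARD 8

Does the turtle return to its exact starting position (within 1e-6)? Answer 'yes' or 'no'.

Executing turtle program step by step:
Start: pos=(0,0), heading=0, pen down
FD 3: (0,0) -> (3,0) [heading=0, draw]
BK 2: (3,0) -> (1,0) [heading=0, draw]
FD 1: (1,0) -> (2,0) [heading=0, draw]
LT 150: heading 0 -> 150
RT 150: heading 150 -> 0
RT 120: heading 0 -> 240
PU: pen up
RT 60: heading 240 -> 180
RT 269: heading 180 -> 271
FD 6: (2,0) -> (2.105,-5.999) [heading=271, move]
LT 77: heading 271 -> 348
FD 8: (2.105,-5.999) -> (9.93,-7.662) [heading=348, move]
Final: pos=(9.93,-7.662), heading=348, 3 segment(s) drawn

Start position: (0, 0)
Final position: (9.93, -7.662)
Distance = 12.543; >= 1e-6 -> NOT closed

Answer: no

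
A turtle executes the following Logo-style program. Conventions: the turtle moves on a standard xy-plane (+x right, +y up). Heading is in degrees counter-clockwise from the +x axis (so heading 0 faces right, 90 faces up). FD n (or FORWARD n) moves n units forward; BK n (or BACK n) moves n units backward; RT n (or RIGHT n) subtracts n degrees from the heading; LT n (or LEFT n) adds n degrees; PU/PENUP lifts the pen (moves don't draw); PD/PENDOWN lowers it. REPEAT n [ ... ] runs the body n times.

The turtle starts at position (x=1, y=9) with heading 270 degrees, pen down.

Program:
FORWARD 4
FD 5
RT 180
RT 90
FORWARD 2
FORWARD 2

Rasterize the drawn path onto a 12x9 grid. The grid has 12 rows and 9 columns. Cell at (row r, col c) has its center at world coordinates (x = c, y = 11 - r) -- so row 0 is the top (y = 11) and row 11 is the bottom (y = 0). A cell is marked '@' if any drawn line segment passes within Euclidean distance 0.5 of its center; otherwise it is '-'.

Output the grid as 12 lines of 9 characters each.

Answer: ---------
---------
-@-------
-@-------
-@-------
-@-------
-@-------
-@-------
-@-------
-@-------
-@-------
-@@@@@---

Derivation:
Segment 0: (1,9) -> (1,5)
Segment 1: (1,5) -> (1,0)
Segment 2: (1,0) -> (3,0)
Segment 3: (3,0) -> (5,0)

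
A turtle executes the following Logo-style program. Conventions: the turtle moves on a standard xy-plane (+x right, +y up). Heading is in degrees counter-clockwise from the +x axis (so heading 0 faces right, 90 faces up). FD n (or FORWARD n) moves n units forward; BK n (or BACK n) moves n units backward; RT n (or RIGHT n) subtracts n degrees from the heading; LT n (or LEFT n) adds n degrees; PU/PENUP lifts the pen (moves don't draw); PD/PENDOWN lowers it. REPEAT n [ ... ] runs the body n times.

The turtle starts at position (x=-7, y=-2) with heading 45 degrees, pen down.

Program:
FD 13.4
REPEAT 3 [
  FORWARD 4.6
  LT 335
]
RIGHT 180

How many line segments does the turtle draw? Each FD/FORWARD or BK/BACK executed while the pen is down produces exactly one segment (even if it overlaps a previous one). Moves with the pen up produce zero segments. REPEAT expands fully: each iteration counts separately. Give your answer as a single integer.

Executing turtle program step by step:
Start: pos=(-7,-2), heading=45, pen down
FD 13.4: (-7,-2) -> (2.475,7.475) [heading=45, draw]
REPEAT 3 [
  -- iteration 1/3 --
  FD 4.6: (2.475,7.475) -> (5.728,10.728) [heading=45, draw]
  LT 335: heading 45 -> 20
  -- iteration 2/3 --
  FD 4.6: (5.728,10.728) -> (10.051,12.301) [heading=20, draw]
  LT 335: heading 20 -> 355
  -- iteration 3/3 --
  FD 4.6: (10.051,12.301) -> (14.633,11.9) [heading=355, draw]
  LT 335: heading 355 -> 330
]
RT 180: heading 330 -> 150
Final: pos=(14.633,11.9), heading=150, 4 segment(s) drawn
Segments drawn: 4

Answer: 4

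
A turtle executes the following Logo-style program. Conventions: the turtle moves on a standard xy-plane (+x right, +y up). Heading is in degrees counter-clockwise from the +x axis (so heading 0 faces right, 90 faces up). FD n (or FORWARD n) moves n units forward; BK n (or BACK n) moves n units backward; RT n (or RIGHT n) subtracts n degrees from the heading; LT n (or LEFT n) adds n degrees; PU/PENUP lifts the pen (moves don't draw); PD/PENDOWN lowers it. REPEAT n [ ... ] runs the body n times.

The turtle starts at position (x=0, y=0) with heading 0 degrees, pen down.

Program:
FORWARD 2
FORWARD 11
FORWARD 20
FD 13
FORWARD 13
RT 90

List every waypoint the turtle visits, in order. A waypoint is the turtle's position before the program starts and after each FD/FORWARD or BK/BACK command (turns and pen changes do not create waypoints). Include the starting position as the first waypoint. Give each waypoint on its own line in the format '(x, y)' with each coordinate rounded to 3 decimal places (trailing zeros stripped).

Executing turtle program step by step:
Start: pos=(0,0), heading=0, pen down
FD 2: (0,0) -> (2,0) [heading=0, draw]
FD 11: (2,0) -> (13,0) [heading=0, draw]
FD 20: (13,0) -> (33,0) [heading=0, draw]
FD 13: (33,0) -> (46,0) [heading=0, draw]
FD 13: (46,0) -> (59,0) [heading=0, draw]
RT 90: heading 0 -> 270
Final: pos=(59,0), heading=270, 5 segment(s) drawn
Waypoints (6 total):
(0, 0)
(2, 0)
(13, 0)
(33, 0)
(46, 0)
(59, 0)

Answer: (0, 0)
(2, 0)
(13, 0)
(33, 0)
(46, 0)
(59, 0)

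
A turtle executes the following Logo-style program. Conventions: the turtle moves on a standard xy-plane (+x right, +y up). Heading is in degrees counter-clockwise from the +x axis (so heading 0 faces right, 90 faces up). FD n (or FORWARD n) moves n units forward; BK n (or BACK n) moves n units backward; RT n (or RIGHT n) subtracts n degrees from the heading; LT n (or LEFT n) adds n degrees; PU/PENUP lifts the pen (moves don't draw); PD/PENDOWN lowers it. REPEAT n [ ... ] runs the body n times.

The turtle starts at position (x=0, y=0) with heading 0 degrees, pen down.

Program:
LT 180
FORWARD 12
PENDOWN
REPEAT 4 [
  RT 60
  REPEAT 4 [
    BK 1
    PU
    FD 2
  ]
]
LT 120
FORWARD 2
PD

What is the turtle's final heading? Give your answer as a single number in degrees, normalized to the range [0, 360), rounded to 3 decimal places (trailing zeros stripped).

Executing turtle program step by step:
Start: pos=(0,0), heading=0, pen down
LT 180: heading 0 -> 180
FD 12: (0,0) -> (-12,0) [heading=180, draw]
PD: pen down
REPEAT 4 [
  -- iteration 1/4 --
  RT 60: heading 180 -> 120
  REPEAT 4 [
    -- iteration 1/4 --
    BK 1: (-12,0) -> (-11.5,-0.866) [heading=120, draw]
    PU: pen up
    FD 2: (-11.5,-0.866) -> (-12.5,0.866) [heading=120, move]
    -- iteration 2/4 --
    BK 1: (-12.5,0.866) -> (-12,0) [heading=120, move]
    PU: pen up
    FD 2: (-12,0) -> (-13,1.732) [heading=120, move]
    -- iteration 3/4 --
    BK 1: (-13,1.732) -> (-12.5,0.866) [heading=120, move]
    PU: pen up
    FD 2: (-12.5,0.866) -> (-13.5,2.598) [heading=120, move]
    -- iteration 4/4 --
    BK 1: (-13.5,2.598) -> (-13,1.732) [heading=120, move]
    PU: pen up
    FD 2: (-13,1.732) -> (-14,3.464) [heading=120, move]
  ]
  -- iteration 2/4 --
  RT 60: heading 120 -> 60
  REPEAT 4 [
    -- iteration 1/4 --
    BK 1: (-14,3.464) -> (-14.5,2.598) [heading=60, move]
    PU: pen up
    FD 2: (-14.5,2.598) -> (-13.5,4.33) [heading=60, move]
    -- iteration 2/4 --
    BK 1: (-13.5,4.33) -> (-14,3.464) [heading=60, move]
    PU: pen up
    FD 2: (-14,3.464) -> (-13,5.196) [heading=60, move]
    -- iteration 3/4 --
    BK 1: (-13,5.196) -> (-13.5,4.33) [heading=60, move]
    PU: pen up
    FD 2: (-13.5,4.33) -> (-12.5,6.062) [heading=60, move]
    -- iteration 4/4 --
    BK 1: (-12.5,6.062) -> (-13,5.196) [heading=60, move]
    PU: pen up
    FD 2: (-13,5.196) -> (-12,6.928) [heading=60, move]
  ]
  -- iteration 3/4 --
  RT 60: heading 60 -> 0
  REPEAT 4 [
    -- iteration 1/4 --
    BK 1: (-12,6.928) -> (-13,6.928) [heading=0, move]
    PU: pen up
    FD 2: (-13,6.928) -> (-11,6.928) [heading=0, move]
    -- iteration 2/4 --
    BK 1: (-11,6.928) -> (-12,6.928) [heading=0, move]
    PU: pen up
    FD 2: (-12,6.928) -> (-10,6.928) [heading=0, move]
    -- iteration 3/4 --
    BK 1: (-10,6.928) -> (-11,6.928) [heading=0, move]
    PU: pen up
    FD 2: (-11,6.928) -> (-9,6.928) [heading=0, move]
    -- iteration 4/4 --
    BK 1: (-9,6.928) -> (-10,6.928) [heading=0, move]
    PU: pen up
    FD 2: (-10,6.928) -> (-8,6.928) [heading=0, move]
  ]
  -- iteration 4/4 --
  RT 60: heading 0 -> 300
  REPEAT 4 [
    -- iteration 1/4 --
    BK 1: (-8,6.928) -> (-8.5,7.794) [heading=300, move]
    PU: pen up
    FD 2: (-8.5,7.794) -> (-7.5,6.062) [heading=300, move]
    -- iteration 2/4 --
    BK 1: (-7.5,6.062) -> (-8,6.928) [heading=300, move]
    PU: pen up
    FD 2: (-8,6.928) -> (-7,5.196) [heading=300, move]
    -- iteration 3/4 --
    BK 1: (-7,5.196) -> (-7.5,6.062) [heading=300, move]
    PU: pen up
    FD 2: (-7.5,6.062) -> (-6.5,4.33) [heading=300, move]
    -- iteration 4/4 --
    BK 1: (-6.5,4.33) -> (-7,5.196) [heading=300, move]
    PU: pen up
    FD 2: (-7,5.196) -> (-6,3.464) [heading=300, move]
  ]
]
LT 120: heading 300 -> 60
FD 2: (-6,3.464) -> (-5,5.196) [heading=60, move]
PD: pen down
Final: pos=(-5,5.196), heading=60, 2 segment(s) drawn

Answer: 60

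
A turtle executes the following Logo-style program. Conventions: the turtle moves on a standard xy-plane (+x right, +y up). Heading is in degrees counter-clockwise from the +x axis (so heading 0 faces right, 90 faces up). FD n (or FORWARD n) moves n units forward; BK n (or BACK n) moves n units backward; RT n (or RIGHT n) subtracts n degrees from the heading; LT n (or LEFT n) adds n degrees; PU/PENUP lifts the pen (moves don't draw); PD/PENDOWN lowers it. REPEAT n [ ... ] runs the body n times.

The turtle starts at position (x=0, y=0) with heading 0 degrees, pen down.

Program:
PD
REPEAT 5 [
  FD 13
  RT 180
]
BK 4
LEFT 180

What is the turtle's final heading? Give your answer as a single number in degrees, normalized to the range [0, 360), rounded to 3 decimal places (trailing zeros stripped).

Executing turtle program step by step:
Start: pos=(0,0), heading=0, pen down
PD: pen down
REPEAT 5 [
  -- iteration 1/5 --
  FD 13: (0,0) -> (13,0) [heading=0, draw]
  RT 180: heading 0 -> 180
  -- iteration 2/5 --
  FD 13: (13,0) -> (0,0) [heading=180, draw]
  RT 180: heading 180 -> 0
  -- iteration 3/5 --
  FD 13: (0,0) -> (13,0) [heading=0, draw]
  RT 180: heading 0 -> 180
  -- iteration 4/5 --
  FD 13: (13,0) -> (0,0) [heading=180, draw]
  RT 180: heading 180 -> 0
  -- iteration 5/5 --
  FD 13: (0,0) -> (13,0) [heading=0, draw]
  RT 180: heading 0 -> 180
]
BK 4: (13,0) -> (17,0) [heading=180, draw]
LT 180: heading 180 -> 0
Final: pos=(17,0), heading=0, 6 segment(s) drawn

Answer: 0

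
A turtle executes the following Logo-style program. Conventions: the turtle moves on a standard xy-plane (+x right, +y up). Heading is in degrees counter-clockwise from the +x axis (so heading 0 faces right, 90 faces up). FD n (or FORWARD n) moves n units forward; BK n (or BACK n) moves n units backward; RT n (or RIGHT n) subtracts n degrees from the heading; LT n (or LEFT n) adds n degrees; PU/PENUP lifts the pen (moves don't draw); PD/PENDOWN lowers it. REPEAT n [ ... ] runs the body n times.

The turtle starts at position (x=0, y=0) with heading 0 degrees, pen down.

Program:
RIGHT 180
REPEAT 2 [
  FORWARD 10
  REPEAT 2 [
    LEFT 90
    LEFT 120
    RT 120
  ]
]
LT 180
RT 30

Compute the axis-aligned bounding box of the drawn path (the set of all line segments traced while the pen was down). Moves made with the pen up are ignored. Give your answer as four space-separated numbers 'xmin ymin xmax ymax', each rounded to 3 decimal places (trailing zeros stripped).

Answer: -10 0 0 0

Derivation:
Executing turtle program step by step:
Start: pos=(0,0), heading=0, pen down
RT 180: heading 0 -> 180
REPEAT 2 [
  -- iteration 1/2 --
  FD 10: (0,0) -> (-10,0) [heading=180, draw]
  REPEAT 2 [
    -- iteration 1/2 --
    LT 90: heading 180 -> 270
    LT 120: heading 270 -> 30
    RT 120: heading 30 -> 270
    -- iteration 2/2 --
    LT 90: heading 270 -> 0
    LT 120: heading 0 -> 120
    RT 120: heading 120 -> 0
  ]
  -- iteration 2/2 --
  FD 10: (-10,0) -> (0,0) [heading=0, draw]
  REPEAT 2 [
    -- iteration 1/2 --
    LT 90: heading 0 -> 90
    LT 120: heading 90 -> 210
    RT 120: heading 210 -> 90
    -- iteration 2/2 --
    LT 90: heading 90 -> 180
    LT 120: heading 180 -> 300
    RT 120: heading 300 -> 180
  ]
]
LT 180: heading 180 -> 0
RT 30: heading 0 -> 330
Final: pos=(0,0), heading=330, 2 segment(s) drawn

Segment endpoints: x in {-10, 0}, y in {0, 0}
xmin=-10, ymin=0, xmax=0, ymax=0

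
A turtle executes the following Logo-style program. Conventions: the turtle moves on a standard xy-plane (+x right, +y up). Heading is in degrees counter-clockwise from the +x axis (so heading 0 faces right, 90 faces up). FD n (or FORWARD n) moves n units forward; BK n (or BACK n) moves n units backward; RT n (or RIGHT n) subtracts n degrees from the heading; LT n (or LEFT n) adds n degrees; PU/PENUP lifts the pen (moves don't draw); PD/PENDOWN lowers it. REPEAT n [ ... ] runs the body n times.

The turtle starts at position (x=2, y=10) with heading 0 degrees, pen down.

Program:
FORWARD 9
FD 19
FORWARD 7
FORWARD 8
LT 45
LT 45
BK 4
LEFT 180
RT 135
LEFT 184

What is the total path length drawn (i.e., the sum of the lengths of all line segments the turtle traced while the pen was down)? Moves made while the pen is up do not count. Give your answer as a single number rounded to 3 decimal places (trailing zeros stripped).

Answer: 47

Derivation:
Executing turtle program step by step:
Start: pos=(2,10), heading=0, pen down
FD 9: (2,10) -> (11,10) [heading=0, draw]
FD 19: (11,10) -> (30,10) [heading=0, draw]
FD 7: (30,10) -> (37,10) [heading=0, draw]
FD 8: (37,10) -> (45,10) [heading=0, draw]
LT 45: heading 0 -> 45
LT 45: heading 45 -> 90
BK 4: (45,10) -> (45,6) [heading=90, draw]
LT 180: heading 90 -> 270
RT 135: heading 270 -> 135
LT 184: heading 135 -> 319
Final: pos=(45,6), heading=319, 5 segment(s) drawn

Segment lengths:
  seg 1: (2,10) -> (11,10), length = 9
  seg 2: (11,10) -> (30,10), length = 19
  seg 3: (30,10) -> (37,10), length = 7
  seg 4: (37,10) -> (45,10), length = 8
  seg 5: (45,10) -> (45,6), length = 4
Total = 47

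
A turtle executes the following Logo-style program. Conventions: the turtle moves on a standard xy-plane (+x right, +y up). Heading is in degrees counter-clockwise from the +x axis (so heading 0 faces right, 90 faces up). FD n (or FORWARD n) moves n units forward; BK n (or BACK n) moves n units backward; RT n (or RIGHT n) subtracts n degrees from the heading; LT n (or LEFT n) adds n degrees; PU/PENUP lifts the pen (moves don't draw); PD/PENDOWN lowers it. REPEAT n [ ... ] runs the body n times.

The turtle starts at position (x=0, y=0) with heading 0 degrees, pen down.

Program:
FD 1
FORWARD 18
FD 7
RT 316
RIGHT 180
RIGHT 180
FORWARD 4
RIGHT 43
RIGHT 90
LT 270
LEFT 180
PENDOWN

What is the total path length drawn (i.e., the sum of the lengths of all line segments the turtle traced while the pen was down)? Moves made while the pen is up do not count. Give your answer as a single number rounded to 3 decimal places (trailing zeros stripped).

Answer: 30

Derivation:
Executing turtle program step by step:
Start: pos=(0,0), heading=0, pen down
FD 1: (0,0) -> (1,0) [heading=0, draw]
FD 18: (1,0) -> (19,0) [heading=0, draw]
FD 7: (19,0) -> (26,0) [heading=0, draw]
RT 316: heading 0 -> 44
RT 180: heading 44 -> 224
RT 180: heading 224 -> 44
FD 4: (26,0) -> (28.877,2.779) [heading=44, draw]
RT 43: heading 44 -> 1
RT 90: heading 1 -> 271
LT 270: heading 271 -> 181
LT 180: heading 181 -> 1
PD: pen down
Final: pos=(28.877,2.779), heading=1, 4 segment(s) drawn

Segment lengths:
  seg 1: (0,0) -> (1,0), length = 1
  seg 2: (1,0) -> (19,0), length = 18
  seg 3: (19,0) -> (26,0), length = 7
  seg 4: (26,0) -> (28.877,2.779), length = 4
Total = 30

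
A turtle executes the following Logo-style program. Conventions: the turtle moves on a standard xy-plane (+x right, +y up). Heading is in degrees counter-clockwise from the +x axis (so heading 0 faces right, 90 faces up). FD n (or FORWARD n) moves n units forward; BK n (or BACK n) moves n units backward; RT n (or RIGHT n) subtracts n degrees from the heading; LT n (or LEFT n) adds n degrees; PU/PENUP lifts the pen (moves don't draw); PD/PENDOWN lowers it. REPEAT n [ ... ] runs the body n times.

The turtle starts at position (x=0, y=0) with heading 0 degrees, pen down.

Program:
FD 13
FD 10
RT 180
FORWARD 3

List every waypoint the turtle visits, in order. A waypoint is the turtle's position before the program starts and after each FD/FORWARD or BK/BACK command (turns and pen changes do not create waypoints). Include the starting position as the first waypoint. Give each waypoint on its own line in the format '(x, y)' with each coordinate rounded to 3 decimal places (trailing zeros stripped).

Answer: (0, 0)
(13, 0)
(23, 0)
(20, 0)

Derivation:
Executing turtle program step by step:
Start: pos=(0,0), heading=0, pen down
FD 13: (0,0) -> (13,0) [heading=0, draw]
FD 10: (13,0) -> (23,0) [heading=0, draw]
RT 180: heading 0 -> 180
FD 3: (23,0) -> (20,0) [heading=180, draw]
Final: pos=(20,0), heading=180, 3 segment(s) drawn
Waypoints (4 total):
(0, 0)
(13, 0)
(23, 0)
(20, 0)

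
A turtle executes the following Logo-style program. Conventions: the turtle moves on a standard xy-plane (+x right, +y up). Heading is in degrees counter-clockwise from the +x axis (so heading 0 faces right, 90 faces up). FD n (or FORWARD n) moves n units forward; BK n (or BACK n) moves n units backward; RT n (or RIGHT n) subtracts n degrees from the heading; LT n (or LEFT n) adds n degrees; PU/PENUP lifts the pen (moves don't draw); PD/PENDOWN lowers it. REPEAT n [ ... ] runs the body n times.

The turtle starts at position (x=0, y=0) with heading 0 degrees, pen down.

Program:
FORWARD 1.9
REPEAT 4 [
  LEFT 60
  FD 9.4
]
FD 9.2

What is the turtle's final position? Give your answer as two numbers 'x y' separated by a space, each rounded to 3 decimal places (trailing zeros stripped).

Answer: -16.8 0.173

Derivation:
Executing turtle program step by step:
Start: pos=(0,0), heading=0, pen down
FD 1.9: (0,0) -> (1.9,0) [heading=0, draw]
REPEAT 4 [
  -- iteration 1/4 --
  LT 60: heading 0 -> 60
  FD 9.4: (1.9,0) -> (6.6,8.141) [heading=60, draw]
  -- iteration 2/4 --
  LT 60: heading 60 -> 120
  FD 9.4: (6.6,8.141) -> (1.9,16.281) [heading=120, draw]
  -- iteration 3/4 --
  LT 60: heading 120 -> 180
  FD 9.4: (1.9,16.281) -> (-7.5,16.281) [heading=180, draw]
  -- iteration 4/4 --
  LT 60: heading 180 -> 240
  FD 9.4: (-7.5,16.281) -> (-12.2,8.141) [heading=240, draw]
]
FD 9.2: (-12.2,8.141) -> (-16.8,0.173) [heading=240, draw]
Final: pos=(-16.8,0.173), heading=240, 6 segment(s) drawn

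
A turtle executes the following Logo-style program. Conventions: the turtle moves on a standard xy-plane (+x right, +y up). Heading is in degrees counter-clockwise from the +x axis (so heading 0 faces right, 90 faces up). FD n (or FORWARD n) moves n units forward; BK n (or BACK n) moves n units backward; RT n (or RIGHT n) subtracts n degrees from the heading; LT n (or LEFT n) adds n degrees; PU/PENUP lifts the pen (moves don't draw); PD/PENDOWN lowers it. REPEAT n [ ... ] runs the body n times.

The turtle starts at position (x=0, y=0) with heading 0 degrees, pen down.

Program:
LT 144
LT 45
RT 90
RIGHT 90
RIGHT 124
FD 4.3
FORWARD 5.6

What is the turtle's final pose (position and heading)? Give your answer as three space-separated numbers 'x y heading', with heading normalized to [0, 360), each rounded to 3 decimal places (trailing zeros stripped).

Executing turtle program step by step:
Start: pos=(0,0), heading=0, pen down
LT 144: heading 0 -> 144
LT 45: heading 144 -> 189
RT 90: heading 189 -> 99
RT 90: heading 99 -> 9
RT 124: heading 9 -> 245
FD 4.3: (0,0) -> (-1.817,-3.897) [heading=245, draw]
FD 5.6: (-1.817,-3.897) -> (-4.184,-8.972) [heading=245, draw]
Final: pos=(-4.184,-8.972), heading=245, 2 segment(s) drawn

Answer: -4.184 -8.972 245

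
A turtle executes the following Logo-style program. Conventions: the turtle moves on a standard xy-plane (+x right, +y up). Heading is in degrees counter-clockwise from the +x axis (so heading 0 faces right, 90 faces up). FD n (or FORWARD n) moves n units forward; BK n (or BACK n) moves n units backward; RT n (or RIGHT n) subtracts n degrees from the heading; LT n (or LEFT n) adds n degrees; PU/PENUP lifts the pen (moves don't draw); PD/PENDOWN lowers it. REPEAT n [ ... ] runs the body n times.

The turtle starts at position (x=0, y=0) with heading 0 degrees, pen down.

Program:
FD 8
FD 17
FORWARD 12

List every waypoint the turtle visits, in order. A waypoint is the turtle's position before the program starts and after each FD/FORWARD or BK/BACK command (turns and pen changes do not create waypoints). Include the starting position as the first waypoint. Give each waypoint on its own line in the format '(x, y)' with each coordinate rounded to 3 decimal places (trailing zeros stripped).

Executing turtle program step by step:
Start: pos=(0,0), heading=0, pen down
FD 8: (0,0) -> (8,0) [heading=0, draw]
FD 17: (8,0) -> (25,0) [heading=0, draw]
FD 12: (25,0) -> (37,0) [heading=0, draw]
Final: pos=(37,0), heading=0, 3 segment(s) drawn
Waypoints (4 total):
(0, 0)
(8, 0)
(25, 0)
(37, 0)

Answer: (0, 0)
(8, 0)
(25, 0)
(37, 0)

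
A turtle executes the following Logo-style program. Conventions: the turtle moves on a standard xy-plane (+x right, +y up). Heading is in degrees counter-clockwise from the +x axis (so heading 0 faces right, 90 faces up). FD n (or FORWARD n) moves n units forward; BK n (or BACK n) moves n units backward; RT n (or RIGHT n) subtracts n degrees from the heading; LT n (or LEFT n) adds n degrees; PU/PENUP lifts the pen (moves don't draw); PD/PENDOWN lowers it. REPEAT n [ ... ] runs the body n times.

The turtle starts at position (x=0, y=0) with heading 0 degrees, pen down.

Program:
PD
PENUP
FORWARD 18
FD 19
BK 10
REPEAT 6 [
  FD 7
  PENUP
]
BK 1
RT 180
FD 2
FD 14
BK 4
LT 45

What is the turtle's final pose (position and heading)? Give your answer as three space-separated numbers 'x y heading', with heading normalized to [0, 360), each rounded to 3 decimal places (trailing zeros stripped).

Answer: 56 0 225

Derivation:
Executing turtle program step by step:
Start: pos=(0,0), heading=0, pen down
PD: pen down
PU: pen up
FD 18: (0,0) -> (18,0) [heading=0, move]
FD 19: (18,0) -> (37,0) [heading=0, move]
BK 10: (37,0) -> (27,0) [heading=0, move]
REPEAT 6 [
  -- iteration 1/6 --
  FD 7: (27,0) -> (34,0) [heading=0, move]
  PU: pen up
  -- iteration 2/6 --
  FD 7: (34,0) -> (41,0) [heading=0, move]
  PU: pen up
  -- iteration 3/6 --
  FD 7: (41,0) -> (48,0) [heading=0, move]
  PU: pen up
  -- iteration 4/6 --
  FD 7: (48,0) -> (55,0) [heading=0, move]
  PU: pen up
  -- iteration 5/6 --
  FD 7: (55,0) -> (62,0) [heading=0, move]
  PU: pen up
  -- iteration 6/6 --
  FD 7: (62,0) -> (69,0) [heading=0, move]
  PU: pen up
]
BK 1: (69,0) -> (68,0) [heading=0, move]
RT 180: heading 0 -> 180
FD 2: (68,0) -> (66,0) [heading=180, move]
FD 14: (66,0) -> (52,0) [heading=180, move]
BK 4: (52,0) -> (56,0) [heading=180, move]
LT 45: heading 180 -> 225
Final: pos=(56,0), heading=225, 0 segment(s) drawn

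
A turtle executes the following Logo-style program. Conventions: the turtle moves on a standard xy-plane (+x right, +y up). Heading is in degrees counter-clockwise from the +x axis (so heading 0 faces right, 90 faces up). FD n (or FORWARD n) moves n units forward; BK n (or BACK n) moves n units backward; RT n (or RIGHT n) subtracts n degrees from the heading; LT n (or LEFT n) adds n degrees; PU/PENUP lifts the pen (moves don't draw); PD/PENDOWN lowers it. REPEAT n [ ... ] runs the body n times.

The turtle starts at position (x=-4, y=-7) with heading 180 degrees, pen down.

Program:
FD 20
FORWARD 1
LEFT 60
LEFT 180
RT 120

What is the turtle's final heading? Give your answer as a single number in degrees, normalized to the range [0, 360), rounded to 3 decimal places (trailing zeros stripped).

Executing turtle program step by step:
Start: pos=(-4,-7), heading=180, pen down
FD 20: (-4,-7) -> (-24,-7) [heading=180, draw]
FD 1: (-24,-7) -> (-25,-7) [heading=180, draw]
LT 60: heading 180 -> 240
LT 180: heading 240 -> 60
RT 120: heading 60 -> 300
Final: pos=(-25,-7), heading=300, 2 segment(s) drawn

Answer: 300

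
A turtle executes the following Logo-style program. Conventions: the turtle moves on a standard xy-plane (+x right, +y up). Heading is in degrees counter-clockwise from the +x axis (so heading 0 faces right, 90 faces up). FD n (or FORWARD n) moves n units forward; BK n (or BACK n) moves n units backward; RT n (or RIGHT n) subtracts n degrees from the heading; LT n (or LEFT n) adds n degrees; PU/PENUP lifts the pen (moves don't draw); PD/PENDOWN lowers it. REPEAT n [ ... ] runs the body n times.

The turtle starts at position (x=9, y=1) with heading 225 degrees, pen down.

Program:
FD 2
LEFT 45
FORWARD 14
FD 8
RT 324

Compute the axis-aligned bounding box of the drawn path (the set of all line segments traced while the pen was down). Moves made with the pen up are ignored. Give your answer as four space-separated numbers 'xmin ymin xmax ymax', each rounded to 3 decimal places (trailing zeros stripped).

Answer: 7.586 -22.414 9 1

Derivation:
Executing turtle program step by step:
Start: pos=(9,1), heading=225, pen down
FD 2: (9,1) -> (7.586,-0.414) [heading=225, draw]
LT 45: heading 225 -> 270
FD 14: (7.586,-0.414) -> (7.586,-14.414) [heading=270, draw]
FD 8: (7.586,-14.414) -> (7.586,-22.414) [heading=270, draw]
RT 324: heading 270 -> 306
Final: pos=(7.586,-22.414), heading=306, 3 segment(s) drawn

Segment endpoints: x in {7.586, 7.586, 7.586, 9}, y in {-22.414, -14.414, -0.414, 1}
xmin=7.586, ymin=-22.414, xmax=9, ymax=1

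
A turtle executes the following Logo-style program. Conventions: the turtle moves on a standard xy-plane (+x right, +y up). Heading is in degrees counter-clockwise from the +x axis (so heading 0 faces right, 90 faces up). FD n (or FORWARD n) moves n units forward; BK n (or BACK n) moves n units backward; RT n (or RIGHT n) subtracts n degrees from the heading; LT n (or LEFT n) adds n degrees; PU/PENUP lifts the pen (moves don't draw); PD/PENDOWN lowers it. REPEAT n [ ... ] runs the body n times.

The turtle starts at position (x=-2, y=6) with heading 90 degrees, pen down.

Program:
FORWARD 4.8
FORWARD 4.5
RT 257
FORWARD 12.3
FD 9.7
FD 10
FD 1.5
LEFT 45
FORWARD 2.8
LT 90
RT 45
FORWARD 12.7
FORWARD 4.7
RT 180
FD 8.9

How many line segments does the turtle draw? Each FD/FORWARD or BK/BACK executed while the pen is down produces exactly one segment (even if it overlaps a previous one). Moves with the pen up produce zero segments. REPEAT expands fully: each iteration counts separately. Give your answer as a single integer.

Answer: 10

Derivation:
Executing turtle program step by step:
Start: pos=(-2,6), heading=90, pen down
FD 4.8: (-2,6) -> (-2,10.8) [heading=90, draw]
FD 4.5: (-2,10.8) -> (-2,15.3) [heading=90, draw]
RT 257: heading 90 -> 193
FD 12.3: (-2,15.3) -> (-13.985,12.533) [heading=193, draw]
FD 9.7: (-13.985,12.533) -> (-23.436,10.351) [heading=193, draw]
FD 10: (-23.436,10.351) -> (-33.18,8.102) [heading=193, draw]
FD 1.5: (-33.18,8.102) -> (-34.641,7.764) [heading=193, draw]
LT 45: heading 193 -> 238
FD 2.8: (-34.641,7.764) -> (-36.125,5.39) [heading=238, draw]
LT 90: heading 238 -> 328
RT 45: heading 328 -> 283
FD 12.7: (-36.125,5.39) -> (-33.268,-6.985) [heading=283, draw]
FD 4.7: (-33.268,-6.985) -> (-32.211,-11.564) [heading=283, draw]
RT 180: heading 283 -> 103
FD 8.9: (-32.211,-11.564) -> (-34.213,-2.893) [heading=103, draw]
Final: pos=(-34.213,-2.893), heading=103, 10 segment(s) drawn
Segments drawn: 10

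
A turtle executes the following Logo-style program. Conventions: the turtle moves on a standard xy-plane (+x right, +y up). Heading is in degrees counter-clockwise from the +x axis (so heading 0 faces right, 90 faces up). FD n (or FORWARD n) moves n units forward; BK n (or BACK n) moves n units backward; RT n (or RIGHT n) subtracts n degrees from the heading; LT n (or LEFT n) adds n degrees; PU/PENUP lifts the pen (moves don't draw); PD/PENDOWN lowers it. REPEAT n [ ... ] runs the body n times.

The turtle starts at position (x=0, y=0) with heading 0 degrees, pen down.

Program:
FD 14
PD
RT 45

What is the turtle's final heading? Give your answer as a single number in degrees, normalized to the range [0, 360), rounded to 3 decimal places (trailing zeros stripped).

Answer: 315

Derivation:
Executing turtle program step by step:
Start: pos=(0,0), heading=0, pen down
FD 14: (0,0) -> (14,0) [heading=0, draw]
PD: pen down
RT 45: heading 0 -> 315
Final: pos=(14,0), heading=315, 1 segment(s) drawn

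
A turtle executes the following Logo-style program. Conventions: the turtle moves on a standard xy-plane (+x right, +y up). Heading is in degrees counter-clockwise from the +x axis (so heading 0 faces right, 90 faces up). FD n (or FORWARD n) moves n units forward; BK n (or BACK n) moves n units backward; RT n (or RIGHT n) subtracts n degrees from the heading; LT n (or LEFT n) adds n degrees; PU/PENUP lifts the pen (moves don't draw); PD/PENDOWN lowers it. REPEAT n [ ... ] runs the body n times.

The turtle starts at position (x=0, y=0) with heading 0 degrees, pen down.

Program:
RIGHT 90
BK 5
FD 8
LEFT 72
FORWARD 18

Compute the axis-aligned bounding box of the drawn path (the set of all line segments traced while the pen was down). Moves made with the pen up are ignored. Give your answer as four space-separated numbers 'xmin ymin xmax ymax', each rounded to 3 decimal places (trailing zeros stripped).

Answer: 0 -8.562 17.119 5

Derivation:
Executing turtle program step by step:
Start: pos=(0,0), heading=0, pen down
RT 90: heading 0 -> 270
BK 5: (0,0) -> (0,5) [heading=270, draw]
FD 8: (0,5) -> (0,-3) [heading=270, draw]
LT 72: heading 270 -> 342
FD 18: (0,-3) -> (17.119,-8.562) [heading=342, draw]
Final: pos=(17.119,-8.562), heading=342, 3 segment(s) drawn

Segment endpoints: x in {0, 0, 0, 17.119}, y in {-8.562, -3, 0, 5}
xmin=0, ymin=-8.562, xmax=17.119, ymax=5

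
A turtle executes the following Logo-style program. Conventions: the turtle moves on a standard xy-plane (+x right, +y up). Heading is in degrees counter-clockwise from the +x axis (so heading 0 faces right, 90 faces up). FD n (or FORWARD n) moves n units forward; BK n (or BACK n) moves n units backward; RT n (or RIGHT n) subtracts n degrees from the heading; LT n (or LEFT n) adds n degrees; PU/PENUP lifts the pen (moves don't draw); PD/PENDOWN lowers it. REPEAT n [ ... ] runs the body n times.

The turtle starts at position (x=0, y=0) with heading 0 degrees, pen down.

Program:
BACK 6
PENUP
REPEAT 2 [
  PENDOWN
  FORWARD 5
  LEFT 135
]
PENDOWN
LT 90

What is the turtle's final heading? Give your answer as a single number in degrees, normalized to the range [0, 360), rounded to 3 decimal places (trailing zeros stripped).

Answer: 0

Derivation:
Executing turtle program step by step:
Start: pos=(0,0), heading=0, pen down
BK 6: (0,0) -> (-6,0) [heading=0, draw]
PU: pen up
REPEAT 2 [
  -- iteration 1/2 --
  PD: pen down
  FD 5: (-6,0) -> (-1,0) [heading=0, draw]
  LT 135: heading 0 -> 135
  -- iteration 2/2 --
  PD: pen down
  FD 5: (-1,0) -> (-4.536,3.536) [heading=135, draw]
  LT 135: heading 135 -> 270
]
PD: pen down
LT 90: heading 270 -> 0
Final: pos=(-4.536,3.536), heading=0, 3 segment(s) drawn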